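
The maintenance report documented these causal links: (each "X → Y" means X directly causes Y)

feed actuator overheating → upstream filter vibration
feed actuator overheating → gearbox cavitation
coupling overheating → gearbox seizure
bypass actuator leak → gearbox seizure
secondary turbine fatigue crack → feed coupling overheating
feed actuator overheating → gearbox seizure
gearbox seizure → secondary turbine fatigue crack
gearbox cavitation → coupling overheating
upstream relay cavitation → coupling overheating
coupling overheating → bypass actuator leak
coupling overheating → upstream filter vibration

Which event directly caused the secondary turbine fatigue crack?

the gearbox seizure

Upstream contributors include the upstream relay cavitation, the feed actuator overheating, the gearbox cavitation, the coupling overheating, the bypass actuator leak, but only the gearbox seizure feeds directly into the secondary turbine fatigue crack.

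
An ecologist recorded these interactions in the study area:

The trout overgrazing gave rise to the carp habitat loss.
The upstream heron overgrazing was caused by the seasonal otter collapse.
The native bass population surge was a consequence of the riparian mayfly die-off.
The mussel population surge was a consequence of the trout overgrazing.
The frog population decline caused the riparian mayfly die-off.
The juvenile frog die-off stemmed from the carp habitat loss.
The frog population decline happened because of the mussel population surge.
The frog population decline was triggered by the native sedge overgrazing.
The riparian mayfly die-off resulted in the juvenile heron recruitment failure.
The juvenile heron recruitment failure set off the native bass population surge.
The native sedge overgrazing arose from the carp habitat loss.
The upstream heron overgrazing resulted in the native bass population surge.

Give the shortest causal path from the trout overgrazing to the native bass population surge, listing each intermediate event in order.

the trout overgrazing → the mussel population surge
the mussel population surge → the frog population decline
the frog population decline → the riparian mayfly die-off
the riparian mayfly die-off → the native bass population surge
Length: 4 steps.

the trout overgrazing → the mussel population surge → the frog population decline → the riparian mayfly die-off → the native bass population surge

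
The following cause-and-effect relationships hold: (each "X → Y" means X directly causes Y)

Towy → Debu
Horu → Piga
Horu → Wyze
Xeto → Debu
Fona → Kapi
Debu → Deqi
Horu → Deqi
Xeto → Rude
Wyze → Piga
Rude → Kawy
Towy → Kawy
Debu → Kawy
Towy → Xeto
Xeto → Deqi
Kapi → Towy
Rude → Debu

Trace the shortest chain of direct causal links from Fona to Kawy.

Fona → Kapi → Towy → Kawy

Fona → Kapi
Kapi → Towy
Towy → Kawy
Length: 3 steps.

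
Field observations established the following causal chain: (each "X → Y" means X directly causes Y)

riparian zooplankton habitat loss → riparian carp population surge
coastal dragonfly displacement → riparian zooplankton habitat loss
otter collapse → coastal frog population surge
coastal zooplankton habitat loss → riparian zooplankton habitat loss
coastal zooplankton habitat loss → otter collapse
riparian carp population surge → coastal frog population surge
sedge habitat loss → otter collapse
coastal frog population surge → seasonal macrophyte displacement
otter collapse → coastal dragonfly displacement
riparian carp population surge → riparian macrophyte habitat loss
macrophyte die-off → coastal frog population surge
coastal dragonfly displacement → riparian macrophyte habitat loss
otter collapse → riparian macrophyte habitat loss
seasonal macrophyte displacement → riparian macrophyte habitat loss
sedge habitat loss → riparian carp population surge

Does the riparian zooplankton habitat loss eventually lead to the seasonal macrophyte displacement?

There is a causal chain: the riparian zooplankton habitat loss → the riparian carp population surge → the coastal frog population surge → the seasonal macrophyte displacement.

Yes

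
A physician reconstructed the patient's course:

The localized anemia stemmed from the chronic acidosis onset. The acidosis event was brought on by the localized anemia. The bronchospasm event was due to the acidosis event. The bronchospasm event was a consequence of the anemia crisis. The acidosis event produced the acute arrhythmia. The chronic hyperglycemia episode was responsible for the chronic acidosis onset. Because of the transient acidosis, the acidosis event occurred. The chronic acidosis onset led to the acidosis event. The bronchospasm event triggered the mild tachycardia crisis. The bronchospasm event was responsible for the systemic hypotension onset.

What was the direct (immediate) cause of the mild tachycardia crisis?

the bronchospasm event

Upstream contributors include the chronic hyperglycemia episode, the chronic acidosis onset, the transient acidosis, the anemia crisis, the localized anemia, the acidosis event, but only the bronchospasm event feeds directly into the mild tachycardia crisis.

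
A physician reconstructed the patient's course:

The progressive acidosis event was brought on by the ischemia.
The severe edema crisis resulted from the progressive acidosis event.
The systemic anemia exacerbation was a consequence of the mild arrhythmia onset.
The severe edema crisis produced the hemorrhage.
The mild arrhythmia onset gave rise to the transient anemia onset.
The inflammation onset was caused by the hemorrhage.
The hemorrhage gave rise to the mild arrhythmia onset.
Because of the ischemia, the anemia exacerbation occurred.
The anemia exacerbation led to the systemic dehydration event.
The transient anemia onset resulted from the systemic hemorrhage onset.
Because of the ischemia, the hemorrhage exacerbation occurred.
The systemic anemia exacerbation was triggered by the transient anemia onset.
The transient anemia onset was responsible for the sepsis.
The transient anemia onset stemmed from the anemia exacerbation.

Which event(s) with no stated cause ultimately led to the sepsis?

Tracing upstream from the sepsis: the sepsis ← the transient anemia onset ← the anemia exacerbation ← the ischemia.
A separate upstream branch: the sepsis ← the transient anemia onset ← the systemic hemorrhage onset.
Each of those chain origins has no stated cause.

the ischemia, the systemic hemorrhage onset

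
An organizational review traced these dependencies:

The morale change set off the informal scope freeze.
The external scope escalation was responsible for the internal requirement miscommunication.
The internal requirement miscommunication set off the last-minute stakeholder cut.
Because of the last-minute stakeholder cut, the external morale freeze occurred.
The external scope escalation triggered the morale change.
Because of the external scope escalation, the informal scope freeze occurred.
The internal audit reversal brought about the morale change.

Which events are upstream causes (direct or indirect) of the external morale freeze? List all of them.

the external scope escalation, the internal requirement miscommunication, the last-minute stakeholder cut

Immediate cause of the external morale freeze: the last-minute stakeholder cut.
Further upstream: the external scope escalation, the internal requirement miscommunication.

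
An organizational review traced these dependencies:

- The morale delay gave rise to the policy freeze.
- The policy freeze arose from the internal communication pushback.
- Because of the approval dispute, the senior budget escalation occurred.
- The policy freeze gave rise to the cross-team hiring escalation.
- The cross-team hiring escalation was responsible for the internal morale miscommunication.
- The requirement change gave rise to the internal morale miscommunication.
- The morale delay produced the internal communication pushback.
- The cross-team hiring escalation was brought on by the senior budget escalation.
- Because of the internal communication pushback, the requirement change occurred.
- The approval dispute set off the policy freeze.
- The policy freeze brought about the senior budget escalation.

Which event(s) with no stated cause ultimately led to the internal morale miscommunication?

Tracing upstream from the internal morale miscommunication: the internal morale miscommunication ← the requirement change ← the internal communication pushback ← the morale delay.
A separate upstream branch: the internal morale miscommunication ← the cross-team hiring escalation ← the policy freeze ← the approval dispute.
Each of those chain origins has no stated cause.

the approval dispute, the morale delay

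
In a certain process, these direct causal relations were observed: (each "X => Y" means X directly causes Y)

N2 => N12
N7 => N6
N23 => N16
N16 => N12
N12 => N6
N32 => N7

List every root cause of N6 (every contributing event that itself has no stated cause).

N2, N23, N32

Tracing upstream from N6: N6 ← N12 ← N16 ← N23.
A separate upstream branch: N6 ← N7 ← N32.
A separate upstream branch: N6 ← N12 ← N2.
Each of those chain origins has no stated cause.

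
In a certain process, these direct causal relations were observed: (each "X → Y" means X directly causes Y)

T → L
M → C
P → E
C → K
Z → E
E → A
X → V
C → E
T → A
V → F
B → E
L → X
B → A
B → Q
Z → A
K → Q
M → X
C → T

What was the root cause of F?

Tracing upstream from F: F ← V ← X ← M.
M has no stated cause, so it is the root.

M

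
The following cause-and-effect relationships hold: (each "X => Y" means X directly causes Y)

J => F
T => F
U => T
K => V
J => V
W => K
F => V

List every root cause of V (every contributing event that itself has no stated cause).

J, U, W

Tracing upstream from V: V ← K ← W.
A separate upstream branch: V ← F ← T ← U.
A separate upstream branch: V ← J.
Each of those chain origins has no stated cause.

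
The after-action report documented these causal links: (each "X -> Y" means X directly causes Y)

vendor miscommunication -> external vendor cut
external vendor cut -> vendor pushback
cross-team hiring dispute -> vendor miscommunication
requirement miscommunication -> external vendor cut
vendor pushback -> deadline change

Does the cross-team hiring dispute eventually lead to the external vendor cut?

Yes

There is a causal chain: the cross-team hiring dispute → the vendor miscommunication → the external vendor cut.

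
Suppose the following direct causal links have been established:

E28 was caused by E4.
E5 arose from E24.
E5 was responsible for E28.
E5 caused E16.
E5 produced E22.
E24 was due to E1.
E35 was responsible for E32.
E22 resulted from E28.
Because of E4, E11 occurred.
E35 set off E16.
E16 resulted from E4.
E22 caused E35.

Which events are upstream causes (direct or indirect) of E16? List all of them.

Immediate causes of E16: E4, E5, E35.
Further upstream: E1, E24, E28, E22.

E1, E22, E24, E28, E35, E4, E5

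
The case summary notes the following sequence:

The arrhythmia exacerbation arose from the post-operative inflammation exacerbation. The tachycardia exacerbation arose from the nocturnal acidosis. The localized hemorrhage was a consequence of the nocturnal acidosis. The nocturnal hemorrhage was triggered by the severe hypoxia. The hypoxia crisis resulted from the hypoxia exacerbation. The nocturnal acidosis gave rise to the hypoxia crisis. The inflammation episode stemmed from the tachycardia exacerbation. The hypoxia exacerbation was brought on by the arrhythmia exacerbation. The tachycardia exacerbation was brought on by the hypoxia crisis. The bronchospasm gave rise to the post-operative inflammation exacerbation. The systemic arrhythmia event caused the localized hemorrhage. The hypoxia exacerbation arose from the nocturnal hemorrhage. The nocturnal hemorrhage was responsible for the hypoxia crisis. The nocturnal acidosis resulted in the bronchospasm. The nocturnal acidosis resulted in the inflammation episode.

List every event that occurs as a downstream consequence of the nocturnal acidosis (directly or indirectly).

Direct effects: the bronchospasm, the hypoxia crisis, the localized hemorrhage, the tachycardia exacerbation, the inflammation episode.
2 steps out: the post-operative inflammation exacerbation.
3 steps out: the arrhythmia exacerbation.
4 steps out: the hypoxia exacerbation.
Not reachable from it: the severe hypoxia, the systemic arrhythmia event, the nocturnal hemorrhage.

the arrhythmia exacerbation, the bronchospasm, the hypoxia crisis, the hypoxia exacerbation, the inflammation episode, the localized hemorrhage, the post-operative inflammation exacerbation, the tachycardia exacerbation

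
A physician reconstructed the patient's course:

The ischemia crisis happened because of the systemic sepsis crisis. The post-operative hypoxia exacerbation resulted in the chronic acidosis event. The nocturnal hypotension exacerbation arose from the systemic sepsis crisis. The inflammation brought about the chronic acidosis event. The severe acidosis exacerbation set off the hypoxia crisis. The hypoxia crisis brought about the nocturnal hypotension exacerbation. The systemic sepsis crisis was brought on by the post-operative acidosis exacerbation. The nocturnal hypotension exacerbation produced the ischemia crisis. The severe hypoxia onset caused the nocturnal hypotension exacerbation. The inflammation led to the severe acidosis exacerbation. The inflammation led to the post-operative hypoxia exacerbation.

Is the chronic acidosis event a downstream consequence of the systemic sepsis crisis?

No

The systemic sepsis crisis leads to the nocturnal hypotension exacerbation, the ischemia crisis; the chronic acidosis event is not among them.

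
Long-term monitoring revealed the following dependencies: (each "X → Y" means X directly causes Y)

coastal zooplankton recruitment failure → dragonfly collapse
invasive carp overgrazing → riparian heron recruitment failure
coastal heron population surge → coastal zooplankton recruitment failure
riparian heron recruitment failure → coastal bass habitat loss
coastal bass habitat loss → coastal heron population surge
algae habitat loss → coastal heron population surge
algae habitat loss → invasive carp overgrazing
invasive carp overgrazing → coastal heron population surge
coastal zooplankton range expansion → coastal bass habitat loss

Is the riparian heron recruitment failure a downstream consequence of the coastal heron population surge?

The coastal heron population surge leads to the coastal zooplankton recruitment failure, the dragonfly collapse; the riparian heron recruitment failure is not among them.

No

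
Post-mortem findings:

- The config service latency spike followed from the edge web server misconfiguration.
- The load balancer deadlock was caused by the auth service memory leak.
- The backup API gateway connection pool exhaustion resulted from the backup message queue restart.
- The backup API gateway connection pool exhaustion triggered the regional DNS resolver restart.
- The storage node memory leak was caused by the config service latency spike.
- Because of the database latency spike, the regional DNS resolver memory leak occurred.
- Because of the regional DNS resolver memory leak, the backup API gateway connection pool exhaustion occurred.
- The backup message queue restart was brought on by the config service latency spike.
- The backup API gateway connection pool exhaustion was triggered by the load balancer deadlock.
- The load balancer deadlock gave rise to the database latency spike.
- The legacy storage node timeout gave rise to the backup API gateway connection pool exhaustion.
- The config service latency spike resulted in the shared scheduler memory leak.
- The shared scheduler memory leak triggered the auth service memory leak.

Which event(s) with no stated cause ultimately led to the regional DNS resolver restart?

Tracing upstream from the regional DNS resolver restart: the regional DNS resolver restart ← the backup API gateway connection pool exhaustion ← the backup message queue restart ← the config service latency spike ← the edge web server misconfiguration.
A separate upstream branch: the regional DNS resolver restart ← the backup API gateway connection pool exhaustion ← the legacy storage node timeout.
Each of those chain origins has no stated cause.

the edge web server misconfiguration, the legacy storage node timeout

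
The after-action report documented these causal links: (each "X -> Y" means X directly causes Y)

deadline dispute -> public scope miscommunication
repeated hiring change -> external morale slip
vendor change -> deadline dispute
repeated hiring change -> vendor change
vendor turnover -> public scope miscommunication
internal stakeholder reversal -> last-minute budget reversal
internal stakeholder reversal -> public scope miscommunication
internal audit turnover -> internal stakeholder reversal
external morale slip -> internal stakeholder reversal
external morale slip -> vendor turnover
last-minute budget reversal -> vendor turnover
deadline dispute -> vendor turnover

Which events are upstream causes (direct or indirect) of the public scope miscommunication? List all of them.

the deadline dispute, the external morale slip, the internal audit turnover, the internal stakeholder reversal, the last-minute budget reversal, the repeated hiring change, the vendor change, the vendor turnover

Immediate causes of the public scope miscommunication: the internal stakeholder reversal, the deadline dispute, the vendor turnover.
Further upstream: the repeated hiring change, the vendor change, the external morale slip, the internal audit turnover, the last-minute budget reversal.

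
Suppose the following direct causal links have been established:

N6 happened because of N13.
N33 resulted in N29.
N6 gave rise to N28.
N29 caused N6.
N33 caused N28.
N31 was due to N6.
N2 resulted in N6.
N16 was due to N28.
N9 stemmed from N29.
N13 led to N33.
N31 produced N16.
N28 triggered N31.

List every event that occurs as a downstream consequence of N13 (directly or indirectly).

N16, N28, N29, N31, N33, N6, N9

Direct effects: N33, N6.
2 steps out: N29, N28, N31.
3 steps out: N16, N9.
Not reachable from it: N2.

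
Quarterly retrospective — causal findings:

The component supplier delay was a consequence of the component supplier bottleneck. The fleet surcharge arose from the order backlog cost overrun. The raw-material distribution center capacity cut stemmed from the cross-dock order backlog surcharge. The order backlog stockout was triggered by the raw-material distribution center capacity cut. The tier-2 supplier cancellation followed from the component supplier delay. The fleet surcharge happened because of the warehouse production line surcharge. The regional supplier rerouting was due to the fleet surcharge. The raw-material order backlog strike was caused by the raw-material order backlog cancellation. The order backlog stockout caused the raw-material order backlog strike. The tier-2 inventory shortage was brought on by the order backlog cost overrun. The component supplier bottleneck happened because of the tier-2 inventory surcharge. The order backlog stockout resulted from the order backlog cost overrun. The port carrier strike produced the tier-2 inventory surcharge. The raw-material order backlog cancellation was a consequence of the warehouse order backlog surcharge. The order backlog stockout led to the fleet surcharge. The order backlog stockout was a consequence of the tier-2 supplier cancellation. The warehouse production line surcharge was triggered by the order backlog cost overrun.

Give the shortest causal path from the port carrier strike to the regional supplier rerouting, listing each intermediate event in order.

the port carrier strike → the tier-2 inventory surcharge
the tier-2 inventory surcharge → the component supplier bottleneck
the component supplier bottleneck → the component supplier delay
the component supplier delay → the tier-2 supplier cancellation
the tier-2 supplier cancellation → the order backlog stockout
the order backlog stockout → the fleet surcharge
the fleet surcharge → the regional supplier rerouting
Length: 7 steps.

the port carrier strike → the tier-2 inventory surcharge → the component supplier bottleneck → the component supplier delay → the tier-2 supplier cancellation → the order backlog stockout → the fleet surcharge → the regional supplier rerouting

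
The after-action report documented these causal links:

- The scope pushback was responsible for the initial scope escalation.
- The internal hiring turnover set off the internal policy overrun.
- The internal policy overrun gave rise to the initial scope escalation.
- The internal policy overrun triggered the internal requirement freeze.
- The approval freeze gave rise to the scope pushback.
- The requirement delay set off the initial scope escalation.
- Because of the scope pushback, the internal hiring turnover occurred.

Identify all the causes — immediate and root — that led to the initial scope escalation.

the approval freeze, the internal hiring turnover, the internal policy overrun, the requirement delay, the scope pushback

Immediate causes of the initial scope escalation: the scope pushback, the requirement delay, the internal policy overrun.
Further upstream: the approval freeze, the internal hiring turnover.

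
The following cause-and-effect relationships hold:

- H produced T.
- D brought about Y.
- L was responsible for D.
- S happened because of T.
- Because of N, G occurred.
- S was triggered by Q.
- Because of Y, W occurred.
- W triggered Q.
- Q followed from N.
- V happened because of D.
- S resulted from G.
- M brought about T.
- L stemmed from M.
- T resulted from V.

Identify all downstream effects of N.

G, Q, S

Direct effects: Q, G.
2 steps out: S.
Not reachable from it: M, H, L, D, Y, V, W, T.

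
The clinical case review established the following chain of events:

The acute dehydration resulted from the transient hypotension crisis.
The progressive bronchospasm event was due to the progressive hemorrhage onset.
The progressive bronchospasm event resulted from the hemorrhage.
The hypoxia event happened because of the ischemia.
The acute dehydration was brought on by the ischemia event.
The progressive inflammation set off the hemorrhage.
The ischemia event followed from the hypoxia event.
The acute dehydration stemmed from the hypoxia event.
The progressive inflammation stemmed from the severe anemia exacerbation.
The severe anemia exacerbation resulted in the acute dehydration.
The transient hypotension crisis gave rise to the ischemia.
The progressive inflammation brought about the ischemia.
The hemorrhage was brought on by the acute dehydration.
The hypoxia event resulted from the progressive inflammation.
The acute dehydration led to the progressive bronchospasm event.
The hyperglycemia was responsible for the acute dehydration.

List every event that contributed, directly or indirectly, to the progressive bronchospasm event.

the acute dehydration, the hemorrhage, the hyperglycemia, the hypoxia event, the ischemia, the ischemia event, the progressive hemorrhage onset, the progressive inflammation, the severe anemia exacerbation, the transient hypotension crisis

Immediate causes of the progressive bronchospasm event: the acute dehydration, the hemorrhage, the progressive hemorrhage onset.
Further upstream: the severe anemia exacerbation, the transient hypotension crisis, the hyperglycemia, the progressive inflammation, the ischemia, the hypoxia event, the ischemia event.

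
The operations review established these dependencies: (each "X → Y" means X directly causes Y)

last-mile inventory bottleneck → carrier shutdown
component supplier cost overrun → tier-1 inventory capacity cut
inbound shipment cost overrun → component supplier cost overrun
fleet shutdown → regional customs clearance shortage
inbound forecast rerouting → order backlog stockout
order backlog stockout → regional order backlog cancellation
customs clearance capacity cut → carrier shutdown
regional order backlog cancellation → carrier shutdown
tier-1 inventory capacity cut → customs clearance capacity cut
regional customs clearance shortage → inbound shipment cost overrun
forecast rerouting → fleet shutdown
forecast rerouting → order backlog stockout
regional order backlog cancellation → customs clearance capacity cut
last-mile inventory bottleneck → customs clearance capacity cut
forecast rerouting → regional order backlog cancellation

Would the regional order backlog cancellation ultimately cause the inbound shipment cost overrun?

The regional order backlog cancellation leads to the customs clearance capacity cut, the carrier shutdown; the inbound shipment cost overrun is not among them.

No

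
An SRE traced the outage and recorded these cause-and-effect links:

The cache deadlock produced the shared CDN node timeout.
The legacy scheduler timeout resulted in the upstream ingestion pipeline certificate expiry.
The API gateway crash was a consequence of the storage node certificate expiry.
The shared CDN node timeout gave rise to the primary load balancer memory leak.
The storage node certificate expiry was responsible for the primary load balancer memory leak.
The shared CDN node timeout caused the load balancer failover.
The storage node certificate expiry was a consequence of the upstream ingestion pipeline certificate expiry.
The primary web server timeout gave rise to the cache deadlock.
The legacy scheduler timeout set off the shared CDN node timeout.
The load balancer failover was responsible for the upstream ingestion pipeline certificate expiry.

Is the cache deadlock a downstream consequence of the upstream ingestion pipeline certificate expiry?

The upstream ingestion pipeline certificate expiry leads to the storage node certificate expiry, the primary load balancer memory leak, the API gateway crash; the cache deadlock is not among them.

No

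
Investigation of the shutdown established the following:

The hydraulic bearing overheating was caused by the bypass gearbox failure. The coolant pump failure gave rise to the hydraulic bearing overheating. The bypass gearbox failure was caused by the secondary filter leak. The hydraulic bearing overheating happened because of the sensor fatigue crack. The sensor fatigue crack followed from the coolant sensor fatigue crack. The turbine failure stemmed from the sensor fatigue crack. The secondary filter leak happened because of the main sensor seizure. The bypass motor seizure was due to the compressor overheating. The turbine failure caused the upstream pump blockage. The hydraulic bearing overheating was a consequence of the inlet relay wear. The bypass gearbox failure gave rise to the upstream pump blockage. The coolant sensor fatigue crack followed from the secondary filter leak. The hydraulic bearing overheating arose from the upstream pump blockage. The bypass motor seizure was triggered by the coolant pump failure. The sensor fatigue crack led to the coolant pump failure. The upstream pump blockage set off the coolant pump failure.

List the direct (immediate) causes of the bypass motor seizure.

Upstream contributors include the main sensor seizure, the secondary filter leak, the coolant sensor fatigue crack, the sensor fatigue crack, the turbine failure, the bypass gearbox failure, the upstream pump blockage, but only the compressor overheating, the coolant pump failure feed directly into the bypass motor seizure.

the compressor overheating, the coolant pump failure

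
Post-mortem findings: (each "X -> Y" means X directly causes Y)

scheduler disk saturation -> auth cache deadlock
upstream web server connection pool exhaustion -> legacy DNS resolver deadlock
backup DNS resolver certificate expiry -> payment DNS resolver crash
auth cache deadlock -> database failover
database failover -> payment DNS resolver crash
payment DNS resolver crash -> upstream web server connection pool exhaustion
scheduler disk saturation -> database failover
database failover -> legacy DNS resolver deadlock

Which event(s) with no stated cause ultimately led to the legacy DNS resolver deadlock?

Tracing upstream from the legacy DNS resolver deadlock: the legacy DNS resolver deadlock ← the database failover ← the scheduler disk saturation.
A separate upstream branch: the legacy DNS resolver deadlock ← the upstream web server connection pool exhaustion ← the payment DNS resolver crash ← the backup DNS resolver certificate expiry.
Each of those chain origins has no stated cause.

the backup DNS resolver certificate expiry, the scheduler disk saturation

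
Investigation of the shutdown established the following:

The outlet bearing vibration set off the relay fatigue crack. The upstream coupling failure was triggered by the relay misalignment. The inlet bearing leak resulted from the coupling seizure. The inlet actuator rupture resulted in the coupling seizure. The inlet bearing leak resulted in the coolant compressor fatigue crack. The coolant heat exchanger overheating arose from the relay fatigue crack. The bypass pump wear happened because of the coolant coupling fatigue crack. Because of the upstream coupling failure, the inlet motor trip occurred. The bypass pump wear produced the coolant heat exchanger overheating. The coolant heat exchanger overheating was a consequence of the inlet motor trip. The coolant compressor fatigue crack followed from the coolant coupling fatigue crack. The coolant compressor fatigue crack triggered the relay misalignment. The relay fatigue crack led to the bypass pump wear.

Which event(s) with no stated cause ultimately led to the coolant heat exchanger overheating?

the coolant coupling fatigue crack, the inlet actuator rupture, the outlet bearing vibration

Tracing upstream from the coolant heat exchanger overheating: the coolant heat exchanger overheating ← the inlet motor trip ← the upstream coupling failure ← the relay misalignment ← the coolant compressor fatigue crack ← the inlet bearing leak ← the coupling seizure ← the inlet actuator rupture.
A separate upstream branch: the coolant heat exchanger overheating ← the bypass pump wear ← the coolant coupling fatigue crack.
A separate upstream branch: the coolant heat exchanger overheating ← the relay fatigue crack ← the outlet bearing vibration.
Each of those chain origins has no stated cause.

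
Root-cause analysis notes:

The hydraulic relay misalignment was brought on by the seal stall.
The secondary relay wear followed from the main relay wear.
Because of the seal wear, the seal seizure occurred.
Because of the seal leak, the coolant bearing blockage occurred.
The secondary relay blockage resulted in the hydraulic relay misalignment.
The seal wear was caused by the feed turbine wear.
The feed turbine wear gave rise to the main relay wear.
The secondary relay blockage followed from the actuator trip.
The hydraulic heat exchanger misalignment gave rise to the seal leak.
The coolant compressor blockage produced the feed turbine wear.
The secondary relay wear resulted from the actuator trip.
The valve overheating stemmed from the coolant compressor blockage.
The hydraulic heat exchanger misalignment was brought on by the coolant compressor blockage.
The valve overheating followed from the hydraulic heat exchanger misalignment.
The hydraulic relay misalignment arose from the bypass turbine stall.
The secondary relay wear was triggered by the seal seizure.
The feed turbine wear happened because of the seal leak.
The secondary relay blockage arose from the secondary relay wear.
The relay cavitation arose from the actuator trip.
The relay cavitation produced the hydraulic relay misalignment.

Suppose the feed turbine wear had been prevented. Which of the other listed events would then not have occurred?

Downstream of the feed turbine wear: the seal wear, the main relay wear, the seal seizure, the secondary relay wear, the secondary relay blockage, the hydraulic relay misalignment.
Of those, still caused via another path: the secondary relay wear, the secondary relay blockage, the hydraulic relay misalignment.
The remainder have no surviving cause.

the main relay wear, the seal seizure, the seal wear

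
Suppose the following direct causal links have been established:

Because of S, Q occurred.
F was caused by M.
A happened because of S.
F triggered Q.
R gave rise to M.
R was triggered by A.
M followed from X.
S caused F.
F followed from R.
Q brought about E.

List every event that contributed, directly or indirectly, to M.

A, R, S, X

Immediate causes of M: R, X.
Further upstream: S, A.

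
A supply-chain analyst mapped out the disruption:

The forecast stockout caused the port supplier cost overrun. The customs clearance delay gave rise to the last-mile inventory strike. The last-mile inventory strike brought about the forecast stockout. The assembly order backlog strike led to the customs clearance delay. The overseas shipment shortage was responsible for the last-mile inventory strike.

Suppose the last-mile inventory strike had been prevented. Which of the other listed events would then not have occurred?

the forecast stockout, the port supplier cost overrun

Downstream of the last-mile inventory strike: the forecast stockout, the port supplier cost overrun.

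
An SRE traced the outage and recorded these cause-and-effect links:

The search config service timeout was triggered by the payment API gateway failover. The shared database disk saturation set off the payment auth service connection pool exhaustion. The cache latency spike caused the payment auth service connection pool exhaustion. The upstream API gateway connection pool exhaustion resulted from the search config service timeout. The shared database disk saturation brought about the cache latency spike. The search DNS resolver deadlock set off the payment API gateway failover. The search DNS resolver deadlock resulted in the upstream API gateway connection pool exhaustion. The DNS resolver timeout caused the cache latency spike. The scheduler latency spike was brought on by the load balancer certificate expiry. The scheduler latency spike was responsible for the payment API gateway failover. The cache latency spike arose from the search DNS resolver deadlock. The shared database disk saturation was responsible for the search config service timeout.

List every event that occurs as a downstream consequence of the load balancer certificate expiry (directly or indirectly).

the payment API gateway failover, the scheduler latency spike, the search config service timeout, the upstream API gateway connection pool exhaustion

Direct effects: the scheduler latency spike.
2 steps out: the payment API gateway failover.
3 steps out: the search config service timeout.
4 steps out: the upstream API gateway connection pool exhaustion.
Not reachable from it: the DNS resolver timeout, the search DNS resolver deadlock, the shared database disk saturation, the cache latency spike, the payment auth service connection pool exhaustion.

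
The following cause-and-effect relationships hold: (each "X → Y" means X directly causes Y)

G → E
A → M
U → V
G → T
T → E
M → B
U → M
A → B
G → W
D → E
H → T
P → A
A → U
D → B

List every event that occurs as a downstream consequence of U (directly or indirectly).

Direct effects: V, M.
2 steps out: B.
Not reachable from it: D, P, A, H, G, T, E, W.

B, M, V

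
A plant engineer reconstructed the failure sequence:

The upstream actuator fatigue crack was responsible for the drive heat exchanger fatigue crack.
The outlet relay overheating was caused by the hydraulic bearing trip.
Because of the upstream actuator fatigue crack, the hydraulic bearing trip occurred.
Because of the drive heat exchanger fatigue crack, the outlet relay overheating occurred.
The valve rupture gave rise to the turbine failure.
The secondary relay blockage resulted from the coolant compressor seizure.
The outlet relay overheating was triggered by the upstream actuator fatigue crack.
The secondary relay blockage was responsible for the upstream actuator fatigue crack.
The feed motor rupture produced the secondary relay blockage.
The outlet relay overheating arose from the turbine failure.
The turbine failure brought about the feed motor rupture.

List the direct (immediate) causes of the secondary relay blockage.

the coolant compressor seizure, the feed motor rupture

Upstream contributors include the valve rupture, the turbine failure, but only the coolant compressor seizure, the feed motor rupture feed directly into the secondary relay blockage.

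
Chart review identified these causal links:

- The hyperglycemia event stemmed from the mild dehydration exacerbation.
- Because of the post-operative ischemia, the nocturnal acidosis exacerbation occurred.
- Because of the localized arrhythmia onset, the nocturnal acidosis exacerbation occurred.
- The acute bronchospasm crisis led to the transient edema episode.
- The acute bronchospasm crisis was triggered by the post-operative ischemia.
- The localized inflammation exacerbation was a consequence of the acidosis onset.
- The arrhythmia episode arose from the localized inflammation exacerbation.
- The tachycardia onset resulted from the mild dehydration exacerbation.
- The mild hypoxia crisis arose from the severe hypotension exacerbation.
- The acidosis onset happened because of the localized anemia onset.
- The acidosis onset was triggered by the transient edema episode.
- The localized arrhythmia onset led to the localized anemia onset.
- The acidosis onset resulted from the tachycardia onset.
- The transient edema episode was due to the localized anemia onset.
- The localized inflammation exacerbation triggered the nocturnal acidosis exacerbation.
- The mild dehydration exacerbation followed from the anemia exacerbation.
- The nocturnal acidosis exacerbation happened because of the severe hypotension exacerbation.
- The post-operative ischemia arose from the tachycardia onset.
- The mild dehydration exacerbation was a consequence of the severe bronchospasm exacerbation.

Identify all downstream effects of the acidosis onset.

Direct effects: the localized inflammation exacerbation.
2 steps out: the arrhythmia episode, the nocturnal acidosis exacerbation.
Not reachable from it: the severe bronchospasm exacerbation, the severe hypotension exacerbation, the mild hypoxia crisis, the anemia exacerbation, the mild dehydration exacerbation, the tachycardia onset, the localized arrhythmia onset, the localized anemia onset, the post-operative ischemia, the hyperglycemia event, the acute bronchospasm crisis, the transient edema episode.

the arrhythmia episode, the localized inflammation exacerbation, the nocturnal acidosis exacerbation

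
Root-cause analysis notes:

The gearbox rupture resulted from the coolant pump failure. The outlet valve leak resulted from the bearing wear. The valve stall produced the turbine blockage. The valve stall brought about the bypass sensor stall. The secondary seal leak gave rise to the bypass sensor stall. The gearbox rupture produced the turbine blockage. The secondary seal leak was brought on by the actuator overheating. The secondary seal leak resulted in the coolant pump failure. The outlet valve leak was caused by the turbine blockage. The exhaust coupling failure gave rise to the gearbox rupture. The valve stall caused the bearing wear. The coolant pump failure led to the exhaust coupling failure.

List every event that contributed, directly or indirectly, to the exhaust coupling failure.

Immediate cause of the exhaust coupling failure: the coolant pump failure.
Further upstream: the actuator overheating, the secondary seal leak.

the actuator overheating, the coolant pump failure, the secondary seal leak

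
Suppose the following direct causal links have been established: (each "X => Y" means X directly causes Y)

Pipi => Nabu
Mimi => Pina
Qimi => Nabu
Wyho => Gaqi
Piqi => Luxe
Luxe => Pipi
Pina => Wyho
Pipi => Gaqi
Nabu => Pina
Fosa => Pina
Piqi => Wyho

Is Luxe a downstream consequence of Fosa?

Fosa leads to Pina, Wyho, Gaqi; Luxe is not among them.

No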